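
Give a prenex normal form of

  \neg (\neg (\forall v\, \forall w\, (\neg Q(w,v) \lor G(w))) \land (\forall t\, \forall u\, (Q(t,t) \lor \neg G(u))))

Move each ¬ inward, flipping quantifiers it crosses:
  (\forall v\, \forall w\, (\neg Q(w,v) \lor G(w))) \lor (\exists t\, \exists u\, (\neg Q(t,t) \land G(u)))
Extract every quantifier outward, since the variables are now distinct and don't occur free across branches:
  \forall v\, \forall w\, \exists t\, \exists u\, (\neg Q(w,v) \lor G(w) \lor \neg Q(t,t) \land G(u))

\forall v\, \forall w\, \exists t\, \exists u\, (\neg Q(w,v) \lor G(w) \lor \neg Q(t,t) \land G(u))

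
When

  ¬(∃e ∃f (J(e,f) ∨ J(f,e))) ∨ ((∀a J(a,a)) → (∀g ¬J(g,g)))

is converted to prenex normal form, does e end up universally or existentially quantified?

Eliminate → and ↔ using ¬ and ∨.
  ¬(∃e ∃f (J(e,f) ∨ J(f,e))) ∨ ¬(∀a J(a,a)) ∨ (∀g ¬J(g,g))
Move each ¬ inward, flipping quantifiers it crosses:
  (∀e ∀f (¬J(e,f) ∧ ¬J(f,e))) ∨ (∃a ¬J(a,a)) ∨ (∀g ¬J(g,g))
Pull the quantifiers to the front (each side's bound variable is not free in the other side):
  ∀e ∀f ∃a ∀g (¬J(e,f) ∧ ¬J(f,e) ∨ ¬J(a,a) ∨ ¬J(g,g))
The quantifier ∃e sits under an odd number of negations (counting the antecedent side of each →), so it flips to ∀e.

universal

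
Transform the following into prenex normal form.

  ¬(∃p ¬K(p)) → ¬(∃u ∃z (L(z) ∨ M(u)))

First replace A → B with ¬A ∨ B.
  ¬¬(∃p ¬K(p)) ∨ ¬(∃u ∃z (L(z) ∨ M(u)))
Push ¬ through the quantifiers and connectives to reach negation normal form:
  (∃p ¬K(p)) ∨ (∀u ∀z (¬L(z) ∧ ¬M(u)))
Extract every quantifier outward, since the variables are now distinct and don't occur free across branches:
  ∃p ∀u ∀z (¬K(p) ∨ ¬L(z) ∧ ¬M(u))

∃p ∀u ∀z (¬K(p) ∨ ¬L(z) ∧ ¬M(u))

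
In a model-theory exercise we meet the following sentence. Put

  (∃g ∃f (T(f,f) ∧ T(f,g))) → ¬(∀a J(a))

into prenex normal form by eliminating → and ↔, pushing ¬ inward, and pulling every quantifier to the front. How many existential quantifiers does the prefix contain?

1

First replace A → B with ¬A ∨ B.
  ¬(∃g ∃f (T(f,f) ∧ T(f,g))) ∨ ¬(∀a J(a))
Drive negations inward (¬∀x A ≡ ∃x ¬A, ¬∃x A ≡ ∀x ¬A, De Morgan for ∧/∨):
  (∀g ∀f (¬T(f,f) ∨ ¬T(f,g))) ∨ (∃a ¬J(a))
All bound variables are already distinct, so no renaming is needed.
Extract every quantifier outward, since the variables are now distinct and don't occur free across branches:
  ∀g ∀f ∃a (¬T(f,f) ∨ ¬T(f,g) ∨ ¬J(a))
The prefix is ∀g ∀f ∃a: 2 universal, 1 existential.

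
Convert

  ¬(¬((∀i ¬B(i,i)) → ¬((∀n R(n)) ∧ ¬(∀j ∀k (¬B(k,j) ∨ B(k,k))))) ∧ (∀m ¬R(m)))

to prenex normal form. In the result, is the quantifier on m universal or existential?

First replace A → B with ¬A ∨ B.
  ¬(¬(¬(∀i ¬B(i,i)) ∨ ¬((∀n R(n)) ∧ ¬(∀j ∀k (¬B(k,j) ∨ B(k,k))))) ∧ (∀m ¬R(m)))
Push ¬ through the quantifiers and connectives to reach negation normal form:
  (∃i B(i,i)) ∨ (∃n ¬R(n)) ∨ (∀j ∀k (¬B(k,j) ∨ B(k,k))) ∨ (∃m R(m))
All bound variables are already distinct, so no renaming is needed.
Finally move all quantifiers to the prefix:
  ∃i ∃n ∀j ∀k ∃m (B(i,i) ∨ ¬R(n) ∨ ¬B(k,j) ∨ B(k,k) ∨ R(m))
The quantifier ∀m sits under an odd number of negations (counting the antecedent side of each →), so it flips to ∃m.

existential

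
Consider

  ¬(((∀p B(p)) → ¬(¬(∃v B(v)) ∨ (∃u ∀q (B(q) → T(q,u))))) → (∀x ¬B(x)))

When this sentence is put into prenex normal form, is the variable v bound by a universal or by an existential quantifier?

existential

Eliminate → and ↔ using ¬ and ∨.
  ¬(¬(¬(∀p B(p)) ∨ ¬(¬(∃v B(v)) ∨ (∃u ∀q (¬B(q) ∨ T(q,u))))) ∨ (∀x ¬B(x)))
Push ¬ through the quantifiers and connectives to reach negation normal form:
  ((∃p ¬B(p)) ∨ (∃v B(v)) ∧ (∀u ∃q (B(q) ∧ ¬T(q,u)))) ∧ (∃x B(x))
All bound variables are already distinct, so no renaming is needed.
Finally move all quantifiers to the prefix:
  ∃p ∃v ∀u ∃q ∃x ((¬B(p) ∨ B(v) ∧ B(q) ∧ ¬T(q,u)) ∧ B(x))
The quantifier ∃v sits under an even number of negations (counting the antecedent side of each →), so it remains existential.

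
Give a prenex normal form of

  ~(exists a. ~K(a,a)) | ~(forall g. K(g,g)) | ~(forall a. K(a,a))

forall a. exists g. exists c. (K(a,a) | ~K(g,g) | ~K(c,c))

Push ¬ through the quantifiers and connectives to reach negation normal form:
  (forall a. K(a,a)) | (exists g. ~K(g,g)) | (exists a. ~K(a,a))
Standardize variables apart so no two quantifiers bind the same name: a↦c.
  (forall a. K(a,a)) | (exists g. ~K(g,g)) | (exists c. ~K(c,c))
Extract every quantifier outward, since the variables are now distinct and don't occur free across branches:
  forall a. exists g. exists c. (K(a,a) | ~K(g,g) | ~K(c,c))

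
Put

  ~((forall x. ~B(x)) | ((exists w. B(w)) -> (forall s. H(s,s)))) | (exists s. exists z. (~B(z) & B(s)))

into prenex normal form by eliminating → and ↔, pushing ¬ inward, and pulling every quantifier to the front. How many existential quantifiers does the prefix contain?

5

Rewrite implications/biconditionals: A → B as ¬A ∨ B.
  ~((forall x. ~B(x)) | ~(exists w. B(w)) | (forall s. H(s,s))) | (exists s. exists z. (~B(z) & B(s)))
Drive negations inward (¬∀x A ≡ ∃x ¬A, ¬∃x A ≡ ∀x ¬A, De Morgan for ∧/∨):
  (exists x. B(x)) & (exists w. B(w)) & (exists s. ~H(s,s)) | (exists s. exists z. (~B(z) & B(s)))
Give each quantifier a distinct variable: s↦v.
  (exists x. B(x)) & (exists w. B(w)) & (exists s. ~H(s,s)) | (exists v. exists z. (~B(z) & B(v)))
Pull the quantifiers to the front (each side's bound variable is not free in the other side):
  exists x. exists w. exists s. exists v. exists z. (B(x) & B(w) & ~H(s,s) | ~B(z) & B(v))
The prefix is exists x exists w exists s exists v exists z: 0 universal, 5 existential.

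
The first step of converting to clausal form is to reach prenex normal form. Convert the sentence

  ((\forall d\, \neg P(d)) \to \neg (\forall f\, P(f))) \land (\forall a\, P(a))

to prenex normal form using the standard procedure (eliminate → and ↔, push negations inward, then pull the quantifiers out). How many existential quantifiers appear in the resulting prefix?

Eliminate → and ↔ using ¬ and ∨.
  (\neg (\forall d\, \neg P(d)) \lor \neg (\forall f\, P(f))) \land (\forall a\, P(a))
Move each ¬ inward, flipping quantifiers it crosses:
  ((\exists d\, P(d)) \lor (\exists f\, \neg P(f))) \land (\forall a\, P(a))
All bound variables are already distinct, so no renaming is needed.
Extract every quantifier outward, since the variables are now distinct and don't occur free across branches:
  \exists d\, \exists f\, \forall a\, ((P(d) \lor \neg P(f)) \land P(a))
The prefix is \exists d \exists f \forall a: 1 universal, 2 existential.

2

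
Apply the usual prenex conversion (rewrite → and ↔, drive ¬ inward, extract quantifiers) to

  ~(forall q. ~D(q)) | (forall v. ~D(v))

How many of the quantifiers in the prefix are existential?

1

Move each ¬ inward, flipping quantifiers it crosses:
  (exists q. D(q)) | (forall v. ~D(v))
Pull the quantifiers to the front (each side's bound variable is not free in the other side):
  exists q. forall v. (D(q) | ~D(v))
The prefix is exists q forall v: 1 universal, 1 existential.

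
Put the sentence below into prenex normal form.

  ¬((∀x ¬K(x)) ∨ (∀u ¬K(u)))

∃x ∃u (K(x) ∧ K(u))

Drive negations inward (¬∀x A ≡ ∃x ¬A, ¬∃x A ≡ ∀x ¬A, De Morgan for ∧/∨):
  (∃x K(x)) ∧ (∃u K(u))
All bound variables are already distinct, so no renaming is needed.
Pull the quantifiers to the front (each side's bound variable is not free in the other side):
  ∃x ∃u (K(x) ∧ K(u))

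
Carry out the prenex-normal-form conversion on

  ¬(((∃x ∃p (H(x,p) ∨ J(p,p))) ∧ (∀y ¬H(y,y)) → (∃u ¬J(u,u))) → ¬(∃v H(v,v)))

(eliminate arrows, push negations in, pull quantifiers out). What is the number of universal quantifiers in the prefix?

Eliminate → and ↔ using ¬ and ∨.
  ¬(¬(¬((∃x ∃p (H(x,p) ∨ J(p,p))) ∧ (∀y ¬H(y,y))) ∨ (∃u ¬J(u,u))) ∨ ¬(∃v H(v,v)))
Drive negations inward (¬∀x A ≡ ∃x ¬A, ¬∃x A ≡ ∀x ¬A, De Morgan for ∧/∨):
  ((∀x ∀p (¬H(x,p) ∧ ¬J(p,p))) ∨ (∃y H(y,y)) ∨ (∃u ¬J(u,u))) ∧ (∃v H(v,v))
Pull the quantifiers to the front (each side's bound variable is not free in the other side):
  ∀x ∀p ∃y ∃u ∃v ((¬H(x,p) ∧ ¬J(p,p) ∨ H(y,y) ∨ ¬J(u,u)) ∧ H(v,v))
The prefix is ∀x ∀p ∃y ∃u ∃v: 2 universal, 3 existential.

2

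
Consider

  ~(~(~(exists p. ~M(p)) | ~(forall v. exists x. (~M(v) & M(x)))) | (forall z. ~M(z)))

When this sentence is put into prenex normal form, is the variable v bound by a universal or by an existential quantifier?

Drive negations inward (¬∀x A ≡ ∃x ¬A, ¬∃x A ≡ ∀x ¬A, De Morgan for ∧/∨):
  ((forall p. M(p)) | (exists v. forall x. (M(v) | ~M(x)))) & (exists z. M(z))
Pull the quantifiers to the front (each side's bound variable is not free in the other side):
  forall p. exists v. forall x. exists z. ((M(p) | M(v) | ~M(x)) & M(z))
The quantifier forall v sits under an odd number of negations, so it flips to exists v.

existential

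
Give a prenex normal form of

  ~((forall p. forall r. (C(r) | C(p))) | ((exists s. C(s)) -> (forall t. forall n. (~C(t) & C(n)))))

exists p. exists r. exists s. exists t. exists n. (~C(r) & ~C(p) & C(s) & (C(t) | ~C(n)))

Rewrite implications/biconditionals: A → B as ¬A ∨ B.
  ~((forall p. forall r. (C(r) | C(p))) | ~(exists s. C(s)) | (forall t. forall n. (~C(t) & C(n))))
Push ¬ through the quantifiers and connectives to reach negation normal form:
  (exists p. exists r. (~C(r) & ~C(p))) & (exists s. C(s)) & (exists t. exists n. (C(t) | ~C(n)))
Extract every quantifier outward, since the variables are now distinct and don't occur free across branches:
  exists p. exists r. exists s. exists t. exists n. (~C(r) & ~C(p) & C(s) & (C(t) | ~C(n)))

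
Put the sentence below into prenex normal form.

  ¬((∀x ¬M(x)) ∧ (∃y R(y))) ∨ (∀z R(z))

Push ¬ through the quantifiers and connectives to reach negation normal form:
  (∃x M(x)) ∨ (∀y ¬R(y)) ∨ (∀z R(z))
Extract every quantifier outward, since the variables are now distinct and don't occur free across branches:
  ∃x ∀y ∀z (M(x) ∨ ¬R(y) ∨ R(z))

∃x ∀y ∀z (M(x) ∨ ¬R(y) ∨ R(z))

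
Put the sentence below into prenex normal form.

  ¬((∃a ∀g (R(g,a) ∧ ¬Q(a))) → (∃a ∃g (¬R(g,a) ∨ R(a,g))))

∃a ∀g ∀x1 ∀u1 (R(g,a) ∧ ¬Q(a) ∧ R(u1,x1) ∧ ¬R(x1,u1))

First replace A → B with ¬A ∨ B.
  ¬(¬(∃a ∀g (R(g,a) ∧ ¬Q(a))) ∨ (∃a ∃g (¬R(g,a) ∨ R(a,g))))
Push ¬ through the quantifiers and connectives to reach negation normal form:
  (∃a ∀g (R(g,a) ∧ ¬Q(a))) ∧ (∀a ∀g (R(g,a) ∧ ¬R(a,g)))
Give each quantifier a distinct variable: a↦x1, g↦u1.
  (∃a ∀g (R(g,a) ∧ ¬Q(a))) ∧ (∀x1 ∀u1 (R(u1,x1) ∧ ¬R(x1,u1)))
Pull the quantifiers to the front (each side's bound variable is not free in the other side):
  ∃a ∀g ∀x1 ∀u1 (R(g,a) ∧ ¬Q(a) ∧ R(u1,x1) ∧ ¬R(x1,u1))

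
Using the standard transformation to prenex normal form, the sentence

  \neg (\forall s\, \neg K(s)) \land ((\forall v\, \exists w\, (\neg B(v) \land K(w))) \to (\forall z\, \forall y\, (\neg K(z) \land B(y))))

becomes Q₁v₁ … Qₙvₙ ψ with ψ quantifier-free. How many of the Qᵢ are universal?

3

Eliminate → and ↔ using ¬ and ∨.
  \neg (\forall s\, \neg K(s)) \land (\neg (\forall v\, \exists w\, (\neg B(v) \land K(w))) \lor (\forall z\, \forall y\, (\neg K(z) \land B(y))))
Drive negations inward (¬∀x A ≡ ∃x ¬A, ¬∃x A ≡ ∀x ¬A, De Morgan for ∧/∨):
  (\exists s\, K(s)) \land ((\exists v\, \forall w\, (B(v) \lor \neg K(w))) \lor (\forall z\, \forall y\, (\neg K(z) \land B(y))))
All bound variables are already distinct, so no renaming is needed.
Finally move all quantifiers to the prefix:
  \exists s\, \exists v\, \forall w\, \forall z\, \forall y\, (K(s) \land (B(v) \lor \neg K(w) \lor \neg K(z) \land B(y)))
The prefix is \exists s \exists v \forall w \forall z \forall y: 3 universal, 2 existential.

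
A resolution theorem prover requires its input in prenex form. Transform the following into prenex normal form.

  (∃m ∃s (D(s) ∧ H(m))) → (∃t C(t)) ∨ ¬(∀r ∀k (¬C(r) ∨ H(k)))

Rewrite implications/biconditionals: A → B as ¬A ∨ B.
  ¬(∃m ∃s (D(s) ∧ H(m))) ∨ (∃t C(t)) ∨ ¬(∀r ∀k (¬C(r) ∨ H(k)))
Move each ¬ inward, flipping quantifiers it crosses:
  (∀m ∀s (¬D(s) ∨ ¬H(m))) ∨ (∃t C(t)) ∨ (∃r ∃k (C(r) ∧ ¬H(k)))
All bound variables are already distinct, so no renaming is needed.
Extract every quantifier outward, since the variables are now distinct and don't occur free across branches:
  ∀m ∀s ∃t ∃r ∃k (¬D(s) ∨ ¬H(m) ∨ C(t) ∨ C(r) ∧ ¬H(k))

∀m ∀s ∃t ∃r ∃k (¬D(s) ∨ ¬H(m) ∨ C(t) ∨ C(r) ∧ ¬H(k))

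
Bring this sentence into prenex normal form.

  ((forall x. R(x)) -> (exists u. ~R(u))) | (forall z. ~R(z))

Eliminate → and ↔ using ¬ and ∨.
  ~(forall x. R(x)) | (exists u. ~R(u)) | (forall z. ~R(z))
Push ¬ through the quantifiers and connectives to reach negation normal form:
  (exists x. ~R(x)) | (exists u. ~R(u)) | (forall z. ~R(z))
All bound variables are already distinct, so no renaming is needed.
Finally move all quantifiers to the prefix:
  exists x. exists u. forall z. (~R(x) | ~R(u) | ~R(z))

exists x. exists u. forall z. (~R(x) | ~R(u) | ~R(z))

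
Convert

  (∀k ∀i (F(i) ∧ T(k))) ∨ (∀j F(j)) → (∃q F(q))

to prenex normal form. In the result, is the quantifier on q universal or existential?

Eliminate → and ↔ using ¬ and ∨.
  ¬((∀k ∀i (F(i) ∧ T(k))) ∨ (∀j F(j))) ∨ (∃q F(q))
Move each ¬ inward, flipping quantifiers it crosses:
  (∃k ∃i (¬F(i) ∨ ¬T(k))) ∧ (∃j ¬F(j)) ∨ (∃q F(q))
All bound variables are already distinct, so no renaming is needed.
Pull the quantifiers to the front (each side's bound variable is not free in the other side):
  ∃k ∃i ∃j ∃q ((¬F(i) ∨ ¬T(k)) ∧ ¬F(j) ∨ F(q))
The quantifier ∃q sits under an even number of negations (counting the antecedent side of each →), so it remains existential.

existential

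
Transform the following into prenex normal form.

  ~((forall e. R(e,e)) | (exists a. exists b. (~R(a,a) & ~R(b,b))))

exists e. forall a. forall b. (~R(e,e) & (R(a,a) | R(b,b)))

Drive negations inward (¬∀x A ≡ ∃x ¬A, ¬∃x A ≡ ∀x ¬A, De Morgan for ∧/∨):
  (exists e. ~R(e,e)) & (forall a. forall b. (R(a,a) | R(b,b)))
All bound variables are already distinct, so no renaming is needed.
Finally move all quantifiers to the prefix:
  exists e. forall a. forall b. (~R(e,e) & (R(a,a) | R(b,b)))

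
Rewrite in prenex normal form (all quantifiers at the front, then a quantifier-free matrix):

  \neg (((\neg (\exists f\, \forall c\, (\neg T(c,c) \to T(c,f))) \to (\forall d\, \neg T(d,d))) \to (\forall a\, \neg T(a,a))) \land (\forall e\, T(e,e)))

\exists f\, \forall c\, \forall d\, \exists a\, \exists e\, ((T(c,c) \lor T(c,f) \lor \neg T(d,d)) \land T(a,a) \lor \neg T(e,e))

Eliminate → and ↔ using ¬ and ∨.
  \neg ((\neg (\neg \neg (\exists f\, \forall c\, (\neg \neg T(c,c) \lor T(c,f))) \lor (\forall d\, \neg T(d,d))) \lor (\forall a\, \neg T(a,a))) \land (\forall e\, T(e,e)))
Move each ¬ inward, flipping quantifiers it crosses:
  ((\exists f\, \forall c\, (T(c,c) \lor T(c,f))) \lor (\forall d\, \neg T(d,d))) \land (\exists a\, T(a,a)) \lor (\exists e\, \neg T(e,e))
Pull the quantifiers to the front (each side's bound variable is not free in the other side):
  \exists f\, \forall c\, \forall d\, \exists a\, \exists e\, ((T(c,c) \lor T(c,f) \lor \neg T(d,d)) \land T(a,a) \lor \neg T(e,e))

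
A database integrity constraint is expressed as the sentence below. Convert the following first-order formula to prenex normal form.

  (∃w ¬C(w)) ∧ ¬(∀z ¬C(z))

Drive negations inward (¬∀x A ≡ ∃x ¬A, ¬∃x A ≡ ∀x ¬A, De Morgan for ∧/∨):
  (∃w ¬C(w)) ∧ (∃z C(z))
All bound variables are already distinct, so no renaming is needed.
Pull the quantifiers to the front (each side's bound variable is not free in the other side):
  ∃w ∃z (¬C(w) ∧ C(z))

∃w ∃z (¬C(w) ∧ C(z))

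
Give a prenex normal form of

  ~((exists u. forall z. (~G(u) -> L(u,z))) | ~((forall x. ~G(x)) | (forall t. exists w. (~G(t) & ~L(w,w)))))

forall u. exists z. forall x. forall t. exists w. (~G(u) & ~L(u,z) & (~G(x) | ~G(t) & ~L(w,w)))

Eliminate → and ↔ using ¬ and ∨.
  ~((exists u. forall z. (~~G(u) | L(u,z))) | ~((forall x. ~G(x)) | (forall t. exists w. (~G(t) & ~L(w,w)))))
Push ¬ through the quantifiers and connectives to reach negation normal form:
  (forall u. exists z. (~G(u) & ~L(u,z))) & ((forall x. ~G(x)) | (forall t. exists w. (~G(t) & ~L(w,w))))
All bound variables are already distinct, so no renaming is needed.
Extract every quantifier outward, since the variables are now distinct and don't occur free across branches:
  forall u. exists z. forall x. forall t. exists w. (~G(u) & ~L(u,z) & (~G(x) | ~G(t) & ~L(w,w)))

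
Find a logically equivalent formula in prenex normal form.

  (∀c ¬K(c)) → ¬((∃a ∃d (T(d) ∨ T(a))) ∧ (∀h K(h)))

First replace A → B with ¬A ∨ B.
  ¬(∀c ¬K(c)) ∨ ¬((∃a ∃d (T(d) ∨ T(a))) ∧ (∀h K(h)))
Drive negations inward (¬∀x A ≡ ∃x ¬A, ¬∃x A ≡ ∀x ¬A, De Morgan for ∧/∨):
  (∃c K(c)) ∨ (∀a ∀d (¬T(d) ∧ ¬T(a))) ∨ (∃h ¬K(h))
All bound variables are already distinct, so no renaming is needed.
Finally move all quantifiers to the prefix:
  ∃c ∀a ∀d ∃h (K(c) ∨ ¬T(d) ∧ ¬T(a) ∨ ¬K(h))

∃c ∀a ∀d ∃h (K(c) ∨ ¬T(d) ∧ ¬T(a) ∨ ¬K(h))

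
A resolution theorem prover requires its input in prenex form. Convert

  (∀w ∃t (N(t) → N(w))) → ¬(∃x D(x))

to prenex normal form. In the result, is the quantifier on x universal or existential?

Eliminate → and ↔ using ¬ and ∨.
  ¬(∀w ∃t (¬N(t) ∨ N(w))) ∨ ¬(∃x D(x))
Drive negations inward (¬∀x A ≡ ∃x ¬A, ¬∃x A ≡ ∀x ¬A, De Morgan for ∧/∨):
  (∃w ∀t (N(t) ∧ ¬N(w))) ∨ (∀x ¬D(x))
Finally move all quantifiers to the prefix:
  ∃w ∀t ∀x (N(t) ∧ ¬N(w) ∨ ¬D(x))
The quantifier ∃x sits under an odd number of negations (counting the antecedent side of each →), so it flips to ∀x.

universal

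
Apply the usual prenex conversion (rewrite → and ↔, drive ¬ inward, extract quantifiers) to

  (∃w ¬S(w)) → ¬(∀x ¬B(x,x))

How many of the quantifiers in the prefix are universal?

Eliminate → and ↔ using ¬ and ∨.
  ¬(∃w ¬S(w)) ∨ ¬(∀x ¬B(x,x))
Push ¬ through the quantifiers and connectives to reach negation normal form:
  (∀w S(w)) ∨ (∃x B(x,x))
All bound variables are already distinct, so no renaming is needed.
Extract every quantifier outward, since the variables are now distinct and don't occur free across branches:
  ∀w ∃x (S(w) ∨ B(x,x))
The prefix is ∀w ∃x: 1 universal, 1 existential.

1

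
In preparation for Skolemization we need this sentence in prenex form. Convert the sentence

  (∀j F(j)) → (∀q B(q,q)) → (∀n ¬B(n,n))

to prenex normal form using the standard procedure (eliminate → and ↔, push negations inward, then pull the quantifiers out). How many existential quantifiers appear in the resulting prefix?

Rewrite implications/biconditionals: A → B as ¬A ∨ B.
  ¬(∀j F(j)) ∨ ¬(∀q B(q,q)) ∨ (∀n ¬B(n,n))
Move each ¬ inward, flipping quantifiers it crosses:
  (∃j ¬F(j)) ∨ (∃q ¬B(q,q)) ∨ (∀n ¬B(n,n))
All bound variables are already distinct, so no renaming is needed.
Finally move all quantifiers to the prefix:
  ∃j ∃q ∀n (¬F(j) ∨ ¬B(q,q) ∨ ¬B(n,n))
The prefix is ∃j ∃q ∀n: 1 universal, 2 existential.

2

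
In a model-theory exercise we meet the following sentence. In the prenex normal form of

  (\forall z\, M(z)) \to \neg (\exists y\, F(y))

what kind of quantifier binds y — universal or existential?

universal

Eliminate → and ↔ using ¬ and ∨.
  \neg (\forall z\, M(z)) \lor \neg (\exists y\, F(y))
Move each ¬ inward, flipping quantifiers it crosses:
  (\exists z\, \neg M(z)) \lor (\forall y\, \neg F(y))
All bound variables are already distinct, so no renaming is needed.
Pull the quantifiers to the front (each side's bound variable is not free in the other side):
  \exists z\, \forall y\, (\neg M(z) \lor \neg F(y))
The quantifier \exists y sits under an odd number of negations (counting the antecedent side of each →), so it flips to \forall y.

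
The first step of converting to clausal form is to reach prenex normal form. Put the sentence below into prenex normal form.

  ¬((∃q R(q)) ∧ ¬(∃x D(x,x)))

∀q ∃x (¬R(q) ∨ D(x,x))

Move each ¬ inward, flipping quantifiers it crosses:
  (∀q ¬R(q)) ∨ (∃x D(x,x))
All bound variables are already distinct, so no renaming is needed.
Extract every quantifier outward, since the variables are now distinct and don't occur free across branches:
  ∀q ∃x (¬R(q) ∨ D(x,x))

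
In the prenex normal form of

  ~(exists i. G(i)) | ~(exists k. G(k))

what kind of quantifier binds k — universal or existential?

Push ¬ through the quantifiers and connectives to reach negation normal form:
  (forall i. ~G(i)) | (forall k. ~G(k))
All bound variables are already distinct, so no renaming is needed.
Pull the quantifiers to the front (each side's bound variable is not free in the other side):
  forall i. forall k. (~G(i) | ~G(k))
The quantifier exists k sits under an odd number of negations, so it flips to forall k.

universal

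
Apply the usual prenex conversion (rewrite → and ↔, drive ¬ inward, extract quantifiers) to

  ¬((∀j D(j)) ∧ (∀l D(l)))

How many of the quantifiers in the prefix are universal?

0

Drive negations inward (¬∀x A ≡ ∃x ¬A, ¬∃x A ≡ ∀x ¬A, De Morgan for ∧/∨):
  (∃j ¬D(j)) ∨ (∃l ¬D(l))
All bound variables are already distinct, so no renaming is needed.
Pull the quantifiers to the front (each side's bound variable is not free in the other side):
  ∃j ∃l (¬D(j) ∨ ¬D(l))
The prefix is ∃j ∃l: 0 universal, 2 existential.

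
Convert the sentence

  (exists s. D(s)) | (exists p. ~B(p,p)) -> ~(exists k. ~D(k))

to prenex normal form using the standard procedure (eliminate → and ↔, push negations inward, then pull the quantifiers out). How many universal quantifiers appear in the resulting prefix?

Eliminate → and ↔ using ¬ and ∨.
  ~((exists s. D(s)) | (exists p. ~B(p,p))) | ~(exists k. ~D(k))
Push ¬ through the quantifiers and connectives to reach negation normal form:
  (forall s. ~D(s)) & (forall p. B(p,p)) | (forall k. D(k))
All bound variables are already distinct, so no renaming is needed.
Finally move all quantifiers to the prefix:
  forall s. forall p. forall k. (~D(s) & B(p,p) | D(k))
The prefix is forall s forall p forall k: 3 universal, 0 existential.

3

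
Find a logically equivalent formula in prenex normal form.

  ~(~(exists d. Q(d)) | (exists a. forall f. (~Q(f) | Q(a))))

exists d. forall a. exists f. (Q(d) & Q(f) & ~Q(a))

Drive negations inward (¬∀x A ≡ ∃x ¬A, ¬∃x A ≡ ∀x ¬A, De Morgan for ∧/∨):
  (exists d. Q(d)) & (forall a. exists f. (Q(f) & ~Q(a)))
Finally move all quantifiers to the prefix:
  exists d. forall a. exists f. (Q(d) & Q(f) & ~Q(a))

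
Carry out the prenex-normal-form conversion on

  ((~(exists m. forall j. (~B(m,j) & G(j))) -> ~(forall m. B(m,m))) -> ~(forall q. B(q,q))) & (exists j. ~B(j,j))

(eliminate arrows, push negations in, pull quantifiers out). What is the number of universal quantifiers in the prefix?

2

Eliminate → and ↔ using ¬ and ∨.
  (~(~~(exists m. forall j. (~B(m,j) & G(j))) | ~(forall m. B(m,m))) | ~(forall q. B(q,q))) & (exists j. ~B(j,j))
Drive negations inward (¬∀x A ≡ ∃x ¬A, ¬∃x A ≡ ∀x ¬A, De Morgan for ∧/∨):
  ((forall m. exists j. (B(m,j) | ~G(j))) & (forall m. B(m,m)) | (exists q. ~B(q,q))) & (exists j. ~B(j,j))
Give each quantifier a distinct variable: m↦u1, j↦w.
  ((forall m. exists j. (B(m,j) | ~G(j))) & (forall u1. B(u1,u1)) | (exists q. ~B(q,q))) & (exists w. ~B(w,w))
Extract every quantifier outward, since the variables are now distinct and don't occur free across branches:
  forall m. exists j. forall u1. exists q. exists w. (((B(m,j) | ~G(j)) & B(u1,u1) | ~B(q,q)) & ~B(w,w))
The prefix is forall m exists j forall u1 exists q exists w: 2 universal, 3 existential.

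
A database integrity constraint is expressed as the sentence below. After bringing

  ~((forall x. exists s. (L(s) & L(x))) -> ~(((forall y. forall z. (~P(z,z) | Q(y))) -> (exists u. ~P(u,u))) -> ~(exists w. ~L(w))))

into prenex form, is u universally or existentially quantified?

universal

First replace A → B with ¬A ∨ B.
  ~(~(forall x. exists s. (L(s) & L(x))) | ~(~(~(forall y. forall z. (~P(z,z) | Q(y))) | (exists u. ~P(u,u))) | ~(exists w. ~L(w))))
Push ¬ through the quantifiers and connectives to reach negation normal form:
  (forall x. exists s. (L(s) & L(x))) & ((forall y. forall z. (~P(z,z) | Q(y))) & (forall u. P(u,u)) | (forall w. L(w)))
Finally move all quantifiers to the prefix:
  forall x. exists s. forall y. forall z. forall u. forall w. (L(s) & L(x) & ((~P(z,z) | Q(y)) & P(u,u) | L(w)))
The quantifier exists u sits under an odd number of negations (counting the antecedent side of each →), so it flips to forall u.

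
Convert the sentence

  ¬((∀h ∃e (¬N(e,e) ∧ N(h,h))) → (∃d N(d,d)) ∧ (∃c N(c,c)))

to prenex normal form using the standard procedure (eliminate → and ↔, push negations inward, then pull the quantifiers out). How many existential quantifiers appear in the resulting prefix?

1

Eliminate → and ↔ using ¬ and ∨.
  ¬(¬(∀h ∃e (¬N(e,e) ∧ N(h,h))) ∨ (∃d N(d,d)) ∧ (∃c N(c,c)))
Push ¬ through the quantifiers and connectives to reach negation normal form:
  (∀h ∃e (¬N(e,e) ∧ N(h,h))) ∧ ((∀d ¬N(d,d)) ∨ (∀c ¬N(c,c)))
Pull the quantifiers to the front (each side's bound variable is not free in the other side):
  ∀h ∃e ∀d ∀c (¬N(e,e) ∧ N(h,h) ∧ (¬N(d,d) ∨ ¬N(c,c)))
The prefix is ∀h ∃e ∀d ∀c: 3 universal, 1 existential.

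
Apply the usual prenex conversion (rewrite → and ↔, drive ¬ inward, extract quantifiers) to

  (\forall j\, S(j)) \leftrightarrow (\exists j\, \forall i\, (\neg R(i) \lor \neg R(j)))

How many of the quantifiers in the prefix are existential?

3

Rewrite implications/biconditionals: A → B as ¬A ∨ B; A ↔ B as (¬A ∨ B) ∧ (¬B ∨ A).
  (\neg (\forall j\, S(j)) \lor (\exists j\, \forall i\, (\neg R(i) \lor \neg R(j)))) \land (\neg (\exists j\, \forall i\, (\neg R(i) \lor \neg R(j))) \lor (\forall j\, S(j)))
Drive negations inward (¬∀x A ≡ ∃x ¬A, ¬∃x A ≡ ∀x ¬A, De Morgan for ∧/∨):
  ((\exists j\, \neg S(j)) \lor (\exists j\, \forall i\, (\neg R(i) \lor \neg R(j)))) \land ((\forall j\, \exists i\, (R(i) \land R(j))) \lor (\forall j\, S(j)))
Give each quantifier a distinct variable: j↦x1, j↦z, i↦a, j↦s.
  ((\exists j\, \neg S(j)) \lor (\exists x1\, \forall i\, (\neg R(i) \lor \neg R(x1)))) \land ((\forall z\, \exists a\, (R(a) \land R(z))) \lor (\forall s\, S(s)))
Pull the quantifiers to the front (each side's bound variable is not free in the other side):
  \exists j\, \exists x1\, \forall i\, \forall z\, \exists a\, \forall s\, ((\neg S(j) \lor \neg R(i) \lor \neg R(x1)) \land (R(a) \land R(z) \lor S(s)))
The prefix is \exists j \exists x1 \forall i \forall z \exists a \forall s: 3 universal, 3 existential.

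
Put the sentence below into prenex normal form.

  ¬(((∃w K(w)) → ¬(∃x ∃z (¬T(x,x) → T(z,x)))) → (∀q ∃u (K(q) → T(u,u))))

Rewrite implications/biconditionals: A → B as ¬A ∨ B.
  ¬(¬(¬(∃w K(w)) ∨ ¬(∃x ∃z (¬¬T(x,x) ∨ T(z,x)))) ∨ (∀q ∃u (¬K(q) ∨ T(u,u))))
Move each ¬ inward, flipping quantifiers it crosses:
  ((∀w ¬K(w)) ∨ (∀x ∀z (¬T(x,x) ∧ ¬T(z,x)))) ∧ (∃q ∀u (K(q) ∧ ¬T(u,u)))
All bound variables are already distinct, so no renaming is needed.
Extract every quantifier outward, since the variables are now distinct and don't occur free across branches:
  ∀w ∀x ∀z ∃q ∀u ((¬K(w) ∨ ¬T(x,x) ∧ ¬T(z,x)) ∧ K(q) ∧ ¬T(u,u))

∀w ∀x ∀z ∃q ∀u ((¬K(w) ∨ ¬T(x,x) ∧ ¬T(z,x)) ∧ K(q) ∧ ¬T(u,u))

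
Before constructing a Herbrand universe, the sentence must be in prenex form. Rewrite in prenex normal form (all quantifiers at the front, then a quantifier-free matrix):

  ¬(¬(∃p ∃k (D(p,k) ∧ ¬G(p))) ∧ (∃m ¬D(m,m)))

Move each ¬ inward, flipping quantifiers it crosses:
  (∃p ∃k (D(p,k) ∧ ¬G(p))) ∨ (∀m D(m,m))
Pull the quantifiers to the front (each side's bound variable is not free in the other side):
  ∃p ∃k ∀m (D(p,k) ∧ ¬G(p) ∨ D(m,m))

∃p ∃k ∀m (D(p,k) ∧ ¬G(p) ∨ D(m,m))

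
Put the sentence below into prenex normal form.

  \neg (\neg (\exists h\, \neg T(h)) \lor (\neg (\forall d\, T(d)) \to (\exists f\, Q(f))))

\exists h\, \exists d\, \forall f\, (\neg T(h) \land \neg T(d) \land \neg Q(f))

Rewrite implications/biconditionals: A → B as ¬A ∨ B.
  \neg (\neg (\exists h\, \neg T(h)) \lor \neg \neg (\forall d\, T(d)) \lor (\exists f\, Q(f)))
Move each ¬ inward, flipping quantifiers it crosses:
  (\exists h\, \neg T(h)) \land (\exists d\, \neg T(d)) \land (\forall f\, \neg Q(f))
Finally move all quantifiers to the prefix:
  \exists h\, \exists d\, \forall f\, (\neg T(h) \land \neg T(d) \land \neg Q(f))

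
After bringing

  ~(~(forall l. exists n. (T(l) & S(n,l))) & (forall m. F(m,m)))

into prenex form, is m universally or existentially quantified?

Drive negations inward (¬∀x A ≡ ∃x ¬A, ¬∃x A ≡ ∀x ¬A, De Morgan for ∧/∨):
  (forall l. exists n. (T(l) & S(n,l))) | (exists m. ~F(m,m))
All bound variables are already distinct, so no renaming is needed.
Extract every quantifier outward, since the variables are now distinct and don't occur free across branches:
  forall l. exists n. exists m. (T(l) & S(n,l) | ~F(m,m))
The quantifier forall m sits under an odd number of negations, so it flips to exists m.

existential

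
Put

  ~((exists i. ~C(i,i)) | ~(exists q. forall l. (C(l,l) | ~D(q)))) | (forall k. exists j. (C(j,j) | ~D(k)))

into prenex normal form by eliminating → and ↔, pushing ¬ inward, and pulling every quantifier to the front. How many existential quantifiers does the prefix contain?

2

Push ¬ through the quantifiers and connectives to reach negation normal form:
  (forall i. C(i,i)) & (exists q. forall l. (C(l,l) | ~D(q))) | (forall k. exists j. (C(j,j) | ~D(k)))
Pull the quantifiers to the front (each side's bound variable is not free in the other side):
  forall i. exists q. forall l. forall k. exists j. (C(i,i) & (C(l,l) | ~D(q)) | C(j,j) | ~D(k))
The prefix is forall i exists q forall l forall k exists j: 3 universal, 2 existential.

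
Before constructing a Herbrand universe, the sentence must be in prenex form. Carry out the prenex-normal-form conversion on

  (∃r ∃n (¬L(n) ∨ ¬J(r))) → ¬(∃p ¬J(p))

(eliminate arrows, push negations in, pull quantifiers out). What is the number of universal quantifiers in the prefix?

Rewrite implications/biconditionals: A → B as ¬A ∨ B.
  ¬(∃r ∃n (¬L(n) ∨ ¬J(r))) ∨ ¬(∃p ¬J(p))
Move each ¬ inward, flipping quantifiers it crosses:
  (∀r ∀n (L(n) ∧ J(r))) ∨ (∀p J(p))
Extract every quantifier outward, since the variables are now distinct and don't occur free across branches:
  ∀r ∀n ∀p (L(n) ∧ J(r) ∨ J(p))
The prefix is ∀r ∀n ∀p: 3 universal, 0 existential.

3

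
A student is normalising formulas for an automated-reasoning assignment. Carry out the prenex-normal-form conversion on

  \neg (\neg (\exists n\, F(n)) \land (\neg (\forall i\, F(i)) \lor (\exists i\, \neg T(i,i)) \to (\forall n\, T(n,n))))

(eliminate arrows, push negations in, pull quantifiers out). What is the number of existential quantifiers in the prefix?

Rewrite implications/biconditionals: A → B as ¬A ∨ B.
  \neg (\neg (\exists n\, F(n)) \land (\neg (\neg (\forall i\, F(i)) \lor (\exists i\, \neg T(i,i))) \lor (\forall n\, T(n,n))))
Move each ¬ inward, flipping quantifiers it crosses:
  (\exists n\, F(n)) \lor ((\exists i\, \neg F(i)) \lor (\exists i\, \neg T(i,i))) \land (\exists n\, \neg T(n,n))
Give each quantifier a distinct variable: i↦u1, n↦v.
  (\exists n\, F(n)) \lor ((\exists i\, \neg F(i)) \lor (\exists u1\, \neg T(u1,u1))) \land (\exists v\, \neg T(v,v))
Finally move all quantifiers to the prefix:
  \exists n\, \exists i\, \exists u1\, \exists v\, (F(n) \lor (\neg F(i) \lor \neg T(u1,u1)) \land \neg T(v,v))
The prefix is \exists n \exists i \exists u1 \exists v: 0 universal, 4 existential.

4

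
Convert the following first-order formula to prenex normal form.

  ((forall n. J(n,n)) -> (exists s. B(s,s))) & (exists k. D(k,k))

exists n. exists s. exists k. ((~J(n,n) | B(s,s)) & D(k,k))

Rewrite implications/biconditionals: A → B as ¬A ∨ B.
  (~(forall n. J(n,n)) | (exists s. B(s,s))) & (exists k. D(k,k))
Push ¬ through the quantifiers and connectives to reach negation normal form:
  ((exists n. ~J(n,n)) | (exists s. B(s,s))) & (exists k. D(k,k))
All bound variables are already distinct, so no renaming is needed.
Pull the quantifiers to the front (each side's bound variable is not free in the other side):
  exists n. exists s. exists k. ((~J(n,n) | B(s,s)) & D(k,k))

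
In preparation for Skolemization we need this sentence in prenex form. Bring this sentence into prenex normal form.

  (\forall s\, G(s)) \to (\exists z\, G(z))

Eliminate → and ↔ using ¬ and ∨.
  \neg (\forall s\, G(s)) \lor (\exists z\, G(z))
Move each ¬ inward, flipping quantifiers it crosses:
  (\exists s\, \neg G(s)) \lor (\exists z\, G(z))
All bound variables are already distinct, so no renaming is needed.
Pull the quantifiers to the front (each side's bound variable is not free in the other side):
  \exists s\, \exists z\, (\neg G(s) \lor G(z))

\exists s\, \exists z\, (\neg G(s) \lor G(z))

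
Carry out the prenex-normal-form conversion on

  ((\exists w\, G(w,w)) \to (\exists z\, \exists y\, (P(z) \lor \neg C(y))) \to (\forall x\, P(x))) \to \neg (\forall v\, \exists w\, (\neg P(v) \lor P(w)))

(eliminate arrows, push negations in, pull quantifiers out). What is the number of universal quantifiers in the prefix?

First replace A → B with ¬A ∨ B.
  \neg (\neg (\exists w\, G(w,w)) \lor \neg (\exists z\, \exists y\, (P(z) \lor \neg C(y))) \lor (\forall x\, P(x))) \lor \neg (\forall v\, \exists w\, (\neg P(v) \lor P(w)))
Drive negations inward (¬∀x A ≡ ∃x ¬A, ¬∃x A ≡ ∀x ¬A, De Morgan for ∧/∨):
  (\exists w\, G(w,w)) \land (\exists z\, \exists y\, (P(z) \lor \neg C(y))) \land (\exists x\, \neg P(x)) \lor (\exists v\, \forall w\, (P(v) \land \neg P(w)))
Rename bound variables to avoid capture: w↦u1.
  (\exists w\, G(w,w)) \land (\exists z\, \exists y\, (P(z) \lor \neg C(y))) \land (\exists x\, \neg P(x)) \lor (\exists v\, \forall u1\, (P(v) \land \neg P(u1)))
Finally move all quantifiers to the prefix:
  \exists w\, \exists z\, \exists y\, \exists x\, \exists v\, \forall u1\, (G(w,w) \land (P(z) \lor \neg C(y)) \land \neg P(x) \lor P(v) \land \neg P(u1))
The prefix is \exists w \exists z \exists y \exists x \exists v \forall u1: 1 universal, 5 existential.

1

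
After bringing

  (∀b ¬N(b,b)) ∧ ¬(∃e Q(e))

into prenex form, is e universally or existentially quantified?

universal

Drive negations inward (¬∀x A ≡ ∃x ¬A, ¬∃x A ≡ ∀x ¬A, De Morgan for ∧/∨):
  (∀b ¬N(b,b)) ∧ (∀e ¬Q(e))
All bound variables are already distinct, so no renaming is needed.
Finally move all quantifiers to the prefix:
  ∀b ∀e (¬N(b,b) ∧ ¬Q(e))
The quantifier ∃e sits under an odd number of negations, so it flips to ∀e.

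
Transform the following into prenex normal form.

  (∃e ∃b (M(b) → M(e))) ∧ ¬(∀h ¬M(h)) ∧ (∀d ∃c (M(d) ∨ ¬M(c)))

∃e ∃b ∃h ∀d ∃c ((¬M(b) ∨ M(e)) ∧ M(h) ∧ (M(d) ∨ ¬M(c)))

Rewrite implications/biconditionals: A → B as ¬A ∨ B.
  (∃e ∃b (¬M(b) ∨ M(e))) ∧ ¬(∀h ¬M(h)) ∧ (∀d ∃c (M(d) ∨ ¬M(c)))
Move each ¬ inward, flipping quantifiers it crosses:
  (∃e ∃b (¬M(b) ∨ M(e))) ∧ (∃h M(h)) ∧ (∀d ∃c (M(d) ∨ ¬M(c)))
All bound variables are already distinct, so no renaming is needed.
Finally move all quantifiers to the prefix:
  ∃e ∃b ∃h ∀d ∃c ((¬M(b) ∨ M(e)) ∧ M(h) ∧ (M(d) ∨ ¬M(c)))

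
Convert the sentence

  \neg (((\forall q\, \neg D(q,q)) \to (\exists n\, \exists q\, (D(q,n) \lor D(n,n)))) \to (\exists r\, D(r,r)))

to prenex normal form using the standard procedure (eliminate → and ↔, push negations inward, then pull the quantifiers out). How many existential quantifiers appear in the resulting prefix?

Rewrite implications/biconditionals: A → B as ¬A ∨ B.
  \neg (\neg (\neg (\forall q\, \neg D(q,q)) \lor (\exists n\, \exists q\, (D(q,n) \lor D(n,n)))) \lor (\exists r\, D(r,r)))
Push ¬ through the quantifiers and connectives to reach negation normal form:
  ((\exists q\, D(q,q)) \lor (\exists n\, \exists q\, (D(q,n) \lor D(n,n)))) \land (\forall r\, \neg D(r,r))
Standardize variables apart so no two quantifiers bind the same name: q↦v1.
  ((\exists q\, D(q,q)) \lor (\exists n\, \exists v1\, (D(v1,n) \lor D(n,n)))) \land (\forall r\, \neg D(r,r))
Finally move all quantifiers to the prefix:
  \exists q\, \exists n\, \exists v1\, \forall r\, ((D(q,q) \lor D(v1,n) \lor D(n,n)) \land \neg D(r,r))
The prefix is \exists q \exists n \exists v1 \forall r: 1 universal, 3 existential.

3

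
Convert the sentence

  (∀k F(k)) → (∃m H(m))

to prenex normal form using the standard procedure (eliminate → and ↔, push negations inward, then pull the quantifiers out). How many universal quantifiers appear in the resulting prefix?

0

First replace A → B with ¬A ∨ B.
  ¬(∀k F(k)) ∨ (∃m H(m))
Drive negations inward (¬∀x A ≡ ∃x ¬A, ¬∃x A ≡ ∀x ¬A, De Morgan for ∧/∨):
  (∃k ¬F(k)) ∨ (∃m H(m))
All bound variables are already distinct, so no renaming is needed.
Pull the quantifiers to the front (each side's bound variable is not free in the other side):
  ∃k ∃m (¬F(k) ∨ H(m))
The prefix is ∃k ∃m: 0 universal, 2 existential.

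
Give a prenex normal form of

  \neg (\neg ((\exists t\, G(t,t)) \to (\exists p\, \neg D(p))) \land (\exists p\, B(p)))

\forall t\, \exists p\, \forall s\, (\neg G(t,t) \lor \neg D(p) \lor \neg B(s))

First replace A → B with ¬A ∨ B.
  \neg (\neg (\neg (\exists t\, G(t,t)) \lor (\exists p\, \neg D(p))) \land (\exists p\, B(p)))
Push ¬ through the quantifiers and connectives to reach negation normal form:
  (\forall t\, \neg G(t,t)) \lor (\exists p\, \neg D(p)) \lor (\forall p\, \neg B(p))
Rename bound variables to avoid capture: p↦s.
  (\forall t\, \neg G(t,t)) \lor (\exists p\, \neg D(p)) \lor (\forall s\, \neg B(s))
Extract every quantifier outward, since the variables are now distinct and don't occur free across branches:
  \forall t\, \exists p\, \forall s\, (\neg G(t,t) \lor \neg D(p) \lor \neg B(s))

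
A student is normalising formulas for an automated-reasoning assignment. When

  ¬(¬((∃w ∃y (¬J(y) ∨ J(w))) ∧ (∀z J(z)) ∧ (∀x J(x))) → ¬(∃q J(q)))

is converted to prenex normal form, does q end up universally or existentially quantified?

existential

Eliminate → and ↔ using ¬ and ∨.
  ¬(¬¬((∃w ∃y (¬J(y) ∨ J(w))) ∧ (∀z J(z)) ∧ (∀x J(x))) ∨ ¬(∃q J(q)))
Move each ¬ inward, flipping quantifiers it crosses:
  ((∀w ∀y (J(y) ∧ ¬J(w))) ∨ (∃z ¬J(z)) ∨ (∃x ¬J(x))) ∧ (∃q J(q))
All bound variables are already distinct, so no renaming is needed.
Pull the quantifiers to the front (each side's bound variable is not free in the other side):
  ∀w ∀y ∃z ∃x ∃q ((J(y) ∧ ¬J(w) ∨ ¬J(z) ∨ ¬J(x)) ∧ J(q))
The quantifier ∃q sits under an even number of negations (counting the antecedent side of each →), so it remains existential.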